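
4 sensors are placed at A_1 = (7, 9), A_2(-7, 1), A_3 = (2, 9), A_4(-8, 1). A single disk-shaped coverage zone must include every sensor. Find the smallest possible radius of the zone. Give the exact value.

8.5

The minimum enclosing circle of a finite set is fixed by two of the points (as a diameter) or three (as a circumcircle).
The farthest pair is A_1–A_4 with squared distance 289. The circle on this segment as diameter has centre (-0.5, 5) and r² = 289/4 = 72.25.
Check A_2: distance² to centre = 58.25 ≤ 72.25, so it lies inside.
All remaining points lie in this disk, and no smaller disk contains both endpoints, so this is the minimum enclosing circle.
r = √(72.25) = 8.5.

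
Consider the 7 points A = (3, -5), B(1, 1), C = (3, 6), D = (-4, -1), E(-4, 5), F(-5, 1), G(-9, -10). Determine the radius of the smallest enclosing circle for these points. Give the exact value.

The minimum enclosing circle of a finite set is fixed by two of the points (as a diameter) or three (as a circumcircle).
The farthest pair is C–G with squared distance 400. The circle on this segment as diameter has centre (-3, -2) and r² = 400/4 = 100.
Check A: distance² to centre = 45 ≤ 100, so it lies inside.
All remaining points lie in this disk, and no smaller disk contains both endpoints, so this is the minimum enclosing circle.
r = √100 = 10.

10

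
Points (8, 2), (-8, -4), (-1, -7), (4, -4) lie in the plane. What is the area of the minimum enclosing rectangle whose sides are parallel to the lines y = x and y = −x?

132

In coordinates u = x + y, v = x − y the rectangle is axis-aligned; the map (x,y)→(u,v) scales areas by 2.
u-values: 10, -12, -8, 0; range = 10 − (-12) = 22.
v-values: 6, -4, 6, 8; range = 8 − (-4) = 12.
Area = (22 × 12) / 2 = 132.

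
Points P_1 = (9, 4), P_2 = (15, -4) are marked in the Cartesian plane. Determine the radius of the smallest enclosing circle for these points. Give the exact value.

5

The smallest circle enclosing two points has them as diameter endpoints.
Centre = midpoint = (12, 0); r² = |P_1P_2|²/4 = 100/4 = 25.
r = √25 = 5.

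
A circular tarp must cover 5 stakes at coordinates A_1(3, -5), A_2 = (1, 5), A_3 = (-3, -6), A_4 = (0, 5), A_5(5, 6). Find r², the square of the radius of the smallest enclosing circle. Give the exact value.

52

A smallest enclosing disk is always determined by at most three of the input points on its boundary.
The farthest pair is A_3–A_5 with squared distance 208. The circle on this segment as diameter has centre (1, 0) and r² = 208/4 = 52.
Check A_1: distance² to centre = 29 ≤ 52, so it lies inside.
All remaining points lie in this disk, and no smaller disk contains both endpoints, so this is the minimum enclosing circle.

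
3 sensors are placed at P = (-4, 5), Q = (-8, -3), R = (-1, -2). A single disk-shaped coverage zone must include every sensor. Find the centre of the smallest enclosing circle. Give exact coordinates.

Side lengths²: PQ² = 80, PR² = 58, QR² = 50.
Since PQ² = 80 < 58 + 50 = 108, the triangle is acute, so the smallest enclosing circle is the circumcircle.
Circumcentre = (-64/13, 6/13), r² = 3625/169.
Centre = (-64/13, 6/13).

(-64/13, 6/13)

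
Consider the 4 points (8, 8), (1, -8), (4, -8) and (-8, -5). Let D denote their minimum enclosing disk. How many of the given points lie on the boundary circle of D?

3

A smallest enclosing disk is always determined by at most three of the input points on its boundary.
The farthest pair is (8, 8)–(-8, -5) with squared distance 425. The circle on this segment as diameter has centre (0, 1.5) and r² = 425/4 = 106.25.
Check (1, -8): distance² to centre = 91.25 ≤ 106.25, so it lies inside.
All remaining points lie in this disk, and no smaller disk contains both endpoints, so this is the minimum enclosing circle.
The points at distance exactly r from the centre are (8, 8), (4, -8), (-8, -5) — 3 points.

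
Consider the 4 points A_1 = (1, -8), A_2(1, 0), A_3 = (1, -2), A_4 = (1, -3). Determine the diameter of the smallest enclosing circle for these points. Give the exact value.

8

The minimum enclosing circle of a finite set is fixed by two of the points (as a diameter) or three (as a circumcircle).
The farthest pair is A_1–A_2 with squared distance 64. The circle on this segment as diameter has centre (1, -4) and r² = 64/4 = 16.
Check A_3: distance² to centre = 4 ≤ 16, so it lies inside.
All remaining points lie in this disk, and no smaller disk contains both endpoints, so this is the minimum enclosing circle.
Diameter = 2r = 2√16 = 8.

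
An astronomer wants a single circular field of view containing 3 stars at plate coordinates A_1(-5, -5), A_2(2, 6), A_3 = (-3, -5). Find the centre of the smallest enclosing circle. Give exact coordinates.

(-1.5, 0.5)

Side lengths²: A_1A_2² = 170, A_1A_3² = 4, A_2A_3² = 146.
Since A_1A_2² = 170 ≥ 146 + 4 = 150, the angle opposite A_1A_2 is not acute, so the smallest enclosing circle has A_1A_2 as diameter.
Centre = midpoint of A_1A_2 = (-1.5, 0.5), r² = 170/4 = 42.5.
Centre = (-1.5, 0.5).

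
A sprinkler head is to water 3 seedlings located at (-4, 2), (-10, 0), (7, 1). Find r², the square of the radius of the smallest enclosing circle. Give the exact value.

Call the three points A, B, C in the order given.
Side lengths²: AB² = 40, AC² = 122, BC² = 290.
Since BC² = 290 ≥ 122 + 40 = 162, the angle opposite BC is not acute, so the smallest enclosing circle has BC as diameter.
Centre = midpoint of BC = (-1.5, 0.5), r² = 290/4 = 72.5.

72.5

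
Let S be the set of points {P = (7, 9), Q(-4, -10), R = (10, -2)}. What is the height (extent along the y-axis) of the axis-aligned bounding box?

max y = 9, min y = -10, so height = 19.

19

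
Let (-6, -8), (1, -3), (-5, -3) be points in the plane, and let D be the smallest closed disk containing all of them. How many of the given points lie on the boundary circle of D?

Call the three points A, B, C in the order given.
Side lengths²: AB² = 74, AC² = 26, BC² = 36.
Since AB² = 74 ≥ 36 + 26 = 62, the angle opposite AB is not acute, so the smallest enclosing circle has AB as diameter.
Centre = midpoint of AB = (-2.5, -5.5), r² = 74/4 = 18.5.
The points at distance exactly r from the centre are (-6, -8), (1, -3) — 2 points.

2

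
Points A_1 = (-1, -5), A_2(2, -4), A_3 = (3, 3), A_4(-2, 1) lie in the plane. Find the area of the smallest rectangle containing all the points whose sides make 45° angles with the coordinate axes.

In coordinates u = x + y, v = x − y the rectangle is axis-aligned; the map (x,y)→(u,v) scales areas by 2.
u-values: -6, -2, 6, -1; range = 6 − (-6) = 12.
v-values: 4, 6, 0, -3; range = 6 − (-3) = 9.
Area = (12 × 9) / 2 = 54.

54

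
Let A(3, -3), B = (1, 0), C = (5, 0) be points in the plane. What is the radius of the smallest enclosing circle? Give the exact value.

Side lengths²: AB² = 13, AC² = 13, BC² = 16.
Since BC² = 16 < 13 + 13 = 26, the triangle is acute, so the smallest enclosing circle is the circumcircle.
Circumcentre = (3, -5/6), r² = 169/36.
r = √(169/36) = 13/6.

13/6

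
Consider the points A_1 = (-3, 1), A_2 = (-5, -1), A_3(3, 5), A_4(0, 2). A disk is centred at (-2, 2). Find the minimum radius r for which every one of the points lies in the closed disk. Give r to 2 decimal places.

The required radius is the distance from (-2, 2) to the farthest point.
Squared distances: 2, 18, 34, 4.
Maximum is 34, attained at A_3.
r = √34 ≈ 5.83.

5.83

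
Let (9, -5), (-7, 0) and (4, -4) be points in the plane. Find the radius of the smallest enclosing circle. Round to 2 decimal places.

Call the three points A, B, C in the order given.
Side lengths²: AB² = 281, AC² = 26, BC² = 137.
Since AB² = 281 ≥ 137 + 26 = 163, the angle opposite AB is not acute, so the smallest enclosing circle has AB as diameter.
Centre = midpoint of AB = (1, -2.5), r² = 281/4 = 70.25.
r = √(70.25) ≈ 8.38.

8.38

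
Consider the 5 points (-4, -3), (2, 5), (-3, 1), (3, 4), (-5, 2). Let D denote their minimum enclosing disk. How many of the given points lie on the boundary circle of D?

3

The minimum enclosing circle of a finite set is fixed by two of the points (as a diameter) or three (as a circumcircle).
The farthest pair is (-4, -3)–(2, 5) with squared distance 100. The circle on this segment as diameter has centre (-1, 1) and r² = 100/4 = 25.
Check (-3, 1): distance² to centre = 4 ≤ 25, so it lies inside.
All remaining points lie in this disk, and no smaller disk contains both endpoints, so this is the minimum enclosing circle.
The points at distance exactly r from the centre are (-4, -3), (2, 5), (3, 4) — 3 points.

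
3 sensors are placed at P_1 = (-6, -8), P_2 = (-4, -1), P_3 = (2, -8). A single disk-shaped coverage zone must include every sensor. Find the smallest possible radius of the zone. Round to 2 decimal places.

Side lengths²: P_1P_2² = 53, P_1P_3² = 64, P_2P_3² = 85.
Since P_2P_3² = 85 < 64 + 53 = 117, the triangle is acute, so the smallest enclosing circle is the circumcircle.
Circumcentre = (-2, -75/14), r² = 4505/196.
r = √(4505/196) ≈ 4.79.

4.79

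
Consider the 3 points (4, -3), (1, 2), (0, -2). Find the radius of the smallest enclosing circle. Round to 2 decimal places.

Call the three points A, B, C in the order given.
Side lengths²: AB² = 34, AC² = 17, BC² = 17.
Since AB² = 34 ≥ 17 + 17 = 34, the angle opposite AB is not acute, so the smallest enclosing circle has AB as diameter.
Centre = midpoint of AB = (2.5, -0.5), r² = 34/4 = 8.5.
r = √(8.5) ≈ 2.92.

2.92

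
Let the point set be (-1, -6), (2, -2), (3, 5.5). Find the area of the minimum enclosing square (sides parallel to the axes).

The bounding box has width 4 and height 11.5.
An axis-aligned square enclosing the set must have side ≥ max(width, height).
So the minimum side is max(4, 11.5) = 11.5.
Area = 11.5² = 132.25.

132.25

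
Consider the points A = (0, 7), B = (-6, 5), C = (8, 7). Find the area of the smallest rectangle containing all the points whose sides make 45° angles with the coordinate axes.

In coordinates u = x + y, v = x − y the rectangle is axis-aligned; the map (x,y)→(u,v) scales areas by 2.
u-values: 7, -1, 15; range = 15 − (-1) = 16.
v-values: -7, -11, 1; range = 1 − (-11) = 12.
Area = (16 × 12) / 2 = 96.

96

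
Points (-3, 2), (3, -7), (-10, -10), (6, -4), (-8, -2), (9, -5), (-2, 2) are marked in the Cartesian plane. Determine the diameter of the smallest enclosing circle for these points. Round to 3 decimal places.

By Welzl's lemma the MEC is supported by two points (diametrically opposite) or three points (on a circumcircle).
The farthest pair is (-10, -10)–(9, -5) with squared distance 386. The circle on this segment as diameter has centre (-0.5, -7.5) and r² = 386/4 = 96.5.
Check (-3, 2): distance² to centre = 96.5 ≤ 96.5, so it lies inside.
All remaining points lie in this disk, and no smaller disk contains both endpoints, so this is the minimum enclosing circle.
Diameter = 2r = 2√(96.5) ≈ 19.647.

19.647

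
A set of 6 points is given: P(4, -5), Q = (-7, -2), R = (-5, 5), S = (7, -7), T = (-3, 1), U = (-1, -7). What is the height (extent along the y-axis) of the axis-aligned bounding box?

max y = 5, min y = -7, so height = 12.

12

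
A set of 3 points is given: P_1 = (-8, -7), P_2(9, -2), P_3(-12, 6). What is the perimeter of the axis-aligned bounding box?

68

Width = max x − min x = 9 − (-12) = 21.
Height = max y − min y = 6 − (-7) = 13.
Perimeter = 2(21 + 13) = 68.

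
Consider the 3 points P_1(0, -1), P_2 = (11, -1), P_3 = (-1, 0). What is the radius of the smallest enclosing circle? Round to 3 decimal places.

Side lengths²: P_1P_2² = 121, P_1P_3² = 2, P_2P_3² = 145.
Since P_2P_3² = 145 ≥ 121 + 2 = 123, the angle opposite P_2P_3 is not acute, so the smallest enclosing circle has P_2P_3 as diameter.
Centre = midpoint of P_2P_3 = (5, -0.5), r² = 145/4 = 36.25.
r = √(36.25) ≈ 6.021.

6.021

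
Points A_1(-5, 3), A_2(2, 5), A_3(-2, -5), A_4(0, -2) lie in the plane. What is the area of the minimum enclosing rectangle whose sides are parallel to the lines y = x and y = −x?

77

In coordinates u = x + y, v = x − y the rectangle is axis-aligned; the map (x,y)→(u,v) scales areas by 2.
u-values: -2, 7, -7, -2; range = 7 − (-7) = 14.
v-values: -8, -3, 3, 2; range = 3 − (-8) = 11.
Area = (14 × 11) / 2 = 77.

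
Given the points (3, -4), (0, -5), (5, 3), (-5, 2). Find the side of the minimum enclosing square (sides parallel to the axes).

10

The bounding box has width 10 and height 8.
An axis-aligned square enclosing the set must have side ≥ max(width, height).
So the minimum side is max(10, 8) = 10.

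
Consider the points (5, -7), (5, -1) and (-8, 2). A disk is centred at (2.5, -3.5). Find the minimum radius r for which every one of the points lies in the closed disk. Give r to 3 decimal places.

11.853

The required radius is the distance from (2.5, -3.5) to the farthest point.
Squared distances: 18.5, 12.5, 140.5.
Maximum is 140.5, attained at (-8, 2).
r = √(140.5) ≈ 11.853.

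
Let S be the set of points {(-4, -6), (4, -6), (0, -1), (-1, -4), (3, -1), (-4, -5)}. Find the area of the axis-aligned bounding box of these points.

40

x ranges over [-4, 4], width 8.
y ranges over [-6, -1], height 5.
Area = 8 × 5 = 40.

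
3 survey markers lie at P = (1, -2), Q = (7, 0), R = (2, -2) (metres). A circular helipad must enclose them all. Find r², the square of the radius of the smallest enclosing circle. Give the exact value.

10

Side lengths²: PQ² = 40, PR² = 1, QR² = 29.
Since PQ² = 40 ≥ 29 + 1 = 30, the angle opposite PQ is not acute, so the smallest enclosing circle has PQ as diameter.
Centre = midpoint of PQ = (4, -1), r² = 40/4 = 10.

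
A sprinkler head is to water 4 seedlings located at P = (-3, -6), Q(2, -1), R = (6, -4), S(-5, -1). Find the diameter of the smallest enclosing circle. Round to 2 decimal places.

11.40

By Welzl's lemma the MEC is supported by two points (diametrically opposite) or three points (on a circumcircle).
The farthest pair is R–S with squared distance 130. The circle on this segment as diameter has centre (0.5, -2.5) and r² = 130/4 = 32.5.
Check P: distance² to centre = 24.5 ≤ 32.5, so it lies inside.
All remaining points lie in this disk, and no smaller disk contains both endpoints, so this is the minimum enclosing circle.
Diameter = 2r = 2√(32.5) ≈ 11.40.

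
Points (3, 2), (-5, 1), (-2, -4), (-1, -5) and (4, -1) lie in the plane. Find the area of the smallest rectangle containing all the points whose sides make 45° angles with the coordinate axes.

In coordinates u = x + y, v = x − y the rectangle is axis-aligned; the map (x,y)→(u,v) scales areas by 2.
u-values: 5, -4, -6, -6, 3; range = 5 − (-6) = 11.
v-values: 1, -6, 2, 4, 5; range = 5 − (-6) = 11.
Area = (11 × 11) / 2 = 60.5.

60.5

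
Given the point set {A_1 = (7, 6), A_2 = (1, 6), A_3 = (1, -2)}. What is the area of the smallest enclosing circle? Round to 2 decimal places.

78.54

Side lengths²: A_1A_2² = 36, A_1A_3² = 100, A_2A_3² = 64.
Since A_1A_3² = 100 ≥ 64 + 36 = 100, the angle opposite A_1A_3 is not acute, so the smallest enclosing circle has A_1A_3 as diameter.
Centre = midpoint of A_1A_3 = (4, 2), r² = 100/4 = 25.
Area = π·r² = π·25 ≈ 78.54.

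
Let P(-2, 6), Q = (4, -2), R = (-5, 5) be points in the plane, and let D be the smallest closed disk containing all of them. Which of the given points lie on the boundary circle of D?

Side lengths²: PQ² = 100, PR² = 10, QR² = 130.
Since QR² = 130 ≥ 100 + 10 = 110, the angle opposite QR is not acute, so the smallest enclosing circle has QR as diameter.
Centre = midpoint of QR = (-0.5, 1.5), r² = 130/4 = 32.5.
The points at distance exactly r from the centre are Q, R — 2 points.

Q, R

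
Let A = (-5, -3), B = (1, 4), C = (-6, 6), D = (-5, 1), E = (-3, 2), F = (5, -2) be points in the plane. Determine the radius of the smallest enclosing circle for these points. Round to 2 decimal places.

A smallest enclosing disk is always determined by at most three of the input points on its boundary.
The farthest pair is C–F with squared distance 185. The circle on this segment as diameter has centre (-0.5, 2) and r² = 185/4 = 46.25.
Check A: distance² to centre = 45.25 ≤ 46.25, so it lies inside.
All remaining points lie in this disk, and no smaller disk contains both endpoints, so this is the minimum enclosing circle.
r = √(46.25) ≈ 6.80.

6.80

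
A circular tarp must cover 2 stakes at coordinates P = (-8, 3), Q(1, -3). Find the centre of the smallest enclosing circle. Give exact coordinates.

The smallest circle enclosing two points has them as diameter endpoints.
Centre = midpoint = (-3.5, 0); r² = |PQ|²/4 = 117/4 = 29.25.
Centre = (-3.5, 0).

(-3.5, 0)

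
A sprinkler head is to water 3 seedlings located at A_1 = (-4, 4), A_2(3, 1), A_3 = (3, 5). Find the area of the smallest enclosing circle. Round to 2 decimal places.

Side lengths²: A_1A_2² = 58, A_1A_3² = 50, A_2A_3² = 16.
Since A_1A_2² = 58 < 50 + 16 = 66, the triangle is acute, so the smallest enclosing circle is the circumcircle.
Circumcentre = (-2/7, 3), r² = 725/49.
Area = π·r² = π·725/49 ≈ 46.48.

46.48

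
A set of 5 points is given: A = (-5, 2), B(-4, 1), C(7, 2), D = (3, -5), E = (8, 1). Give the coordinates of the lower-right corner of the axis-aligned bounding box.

(8, -5)

x-range [-5, 8], y-range [-5, 2].
The lower-right corner is (8, -5).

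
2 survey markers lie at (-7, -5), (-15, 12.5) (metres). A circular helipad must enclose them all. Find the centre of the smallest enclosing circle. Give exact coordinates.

(-11, 3.75)

The smallest circle enclosing two points has them as diameter endpoints.
Centre = midpoint = (-11, 3.75); r² = |(-7, -5)−(-15, 12.5)|²/4 = 370.25/4 = 92.5625.
Centre = (-11, 3.75).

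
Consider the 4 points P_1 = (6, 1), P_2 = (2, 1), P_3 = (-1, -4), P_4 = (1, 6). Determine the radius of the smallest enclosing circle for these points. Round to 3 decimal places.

A smallest enclosing disk is always determined by at most three of the input points on its boundary.
The minimum enclosing circle is determined by three boundary points: P_1, P_3, P_4.
Their circumcentre is (5/6, 5/6) with r² = 481/18.
The farthest remaining point P_2 is at distance² 25/18 ≤ 481/18.
r = √(481/18) ≈ 5.169.

5.169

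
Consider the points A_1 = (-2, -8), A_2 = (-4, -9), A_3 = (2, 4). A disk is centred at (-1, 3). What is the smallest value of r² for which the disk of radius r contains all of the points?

The required radius is the distance from (-1, 3) to the farthest point.
Squared distances: 122, 153, 10.
Maximum is 153, attained at A_2.

153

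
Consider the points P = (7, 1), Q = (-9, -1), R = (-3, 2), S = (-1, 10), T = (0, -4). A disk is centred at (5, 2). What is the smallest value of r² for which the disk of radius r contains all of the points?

205

The required radius is the distance from (5, 2) to the farthest point.
Squared distances: 5, 205, 64, 100, 61.
Maximum is 205, attained at Q.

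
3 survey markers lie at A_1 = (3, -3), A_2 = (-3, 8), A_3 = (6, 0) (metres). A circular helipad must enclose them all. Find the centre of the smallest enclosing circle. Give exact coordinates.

Side lengths²: A_1A_2² = 157, A_1A_3² = 18, A_2A_3² = 145.
Since A_1A_2² = 157 < 145 + 18 = 163, the triangle is acute, so the smallest enclosing circle is the circumcircle.
Circumcentre = (11/34, 91/34), r² = 22765/578.
Centre = (11/34, 91/34).

(11/34, 91/34)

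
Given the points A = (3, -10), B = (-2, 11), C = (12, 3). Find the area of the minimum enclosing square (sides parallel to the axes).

The bounding box has width 14 and height 21.
An axis-aligned square enclosing the set must have side ≥ max(width, height).
So the minimum side is max(14, 21) = 21.
Area = 21² = 441.

441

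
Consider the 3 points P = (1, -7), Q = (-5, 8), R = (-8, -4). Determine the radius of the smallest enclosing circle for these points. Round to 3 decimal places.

Side lengths²: PQ² = 261, PR² = 90, QR² = 153.
Since PQ² = 261 ≥ 153 + 90 = 243, the angle opposite PQ is not acute, so the smallest enclosing circle has PQ as diameter.
Centre = midpoint of PQ = (-2, 0.5), r² = 261/4 = 65.25.
r = √(65.25) ≈ 8.078.

8.078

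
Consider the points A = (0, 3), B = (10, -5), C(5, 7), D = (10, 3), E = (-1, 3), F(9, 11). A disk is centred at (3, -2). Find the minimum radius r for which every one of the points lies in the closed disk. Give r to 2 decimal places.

The required radius is the distance from (3, -2) to the farthest point.
Squared distances: 34, 58, 85, 74, 41, 205.
Maximum is 205, attained at F.
r = √205 ≈ 14.32.

14.32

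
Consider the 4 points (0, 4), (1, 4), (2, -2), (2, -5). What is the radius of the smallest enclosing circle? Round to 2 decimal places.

The farthest pair is (0, 4)–(2, -5) with squared distance 85. The circle on this segment as diameter has centre (1, -0.5) and r² = 85/4 = 21.25.
Check (1, 4): distance² to centre = 20.25 ≤ 21.25, so it lies inside.
All remaining points lie in this disk, and no smaller disk contains both endpoints, so this is the minimum enclosing circle.
r = √(21.25) ≈ 4.61.

4.61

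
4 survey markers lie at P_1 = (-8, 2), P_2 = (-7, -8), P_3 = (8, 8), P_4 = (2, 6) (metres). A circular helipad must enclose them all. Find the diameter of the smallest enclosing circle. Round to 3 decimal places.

The minimum enclosing circle of a finite set is fixed by two of the points (as a diameter) or three (as a circumcircle).
The farthest pair is P_2–P_3 with squared distance 481. The circle on this segment as diameter has centre (0.5, 0) and r² = 481/4 = 120.25.
Check P_1: distance² to centre = 76.25 ≤ 120.25, so it lies inside.
All remaining points lie in this disk, and no smaller disk contains both endpoints, so this is the minimum enclosing circle.
Diameter = 2r = 2√(120.25) ≈ 21.932.

21.932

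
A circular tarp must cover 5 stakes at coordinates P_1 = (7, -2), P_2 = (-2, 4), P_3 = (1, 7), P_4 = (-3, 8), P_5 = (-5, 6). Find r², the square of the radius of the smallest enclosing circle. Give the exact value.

52

A smallest enclosing disk is always determined by at most three of the input points on its boundary.
The farthest pair is P_1–P_5 with squared distance 208. The circle on this segment as diameter has centre (1, 2) and r² = 208/4 = 52.
Check P_2: distance² to centre = 13 ≤ 52, so it lies inside.
All remaining points lie in this disk, and no smaller disk contains both endpoints, so this is the minimum enclosing circle.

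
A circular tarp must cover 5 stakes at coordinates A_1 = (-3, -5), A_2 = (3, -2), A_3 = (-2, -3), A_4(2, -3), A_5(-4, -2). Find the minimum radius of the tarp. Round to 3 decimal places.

A smallest enclosing disk is always determined by at most three of the input points on its boundary.
The minimum enclosing circle is determined by three boundary points: A_1, A_2, A_5.
Their circumcentre is (-0.5, -2.5) with r² = 12.5.
The farthest remaining point A_4 is at distance² 6.5 ≤ 12.5.
r = √(12.5) ≈ 3.536.

3.536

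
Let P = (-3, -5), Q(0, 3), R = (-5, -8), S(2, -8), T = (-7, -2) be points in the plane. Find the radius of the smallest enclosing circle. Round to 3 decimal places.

6.141

The minimum enclosing circle is determined by three boundary points: Q, R, S.
Their circumcentre is (-1.5, -65/22) with r² = 9125/242.
The farthest remaining point T is at distance² 7541/242 ≤ 9125/242.
r = √(9125/242) ≈ 6.141.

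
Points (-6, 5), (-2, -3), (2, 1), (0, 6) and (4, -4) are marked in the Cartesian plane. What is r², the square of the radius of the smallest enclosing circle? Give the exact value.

45.25

The minimum enclosing circle of a finite set is fixed by two of the points (as a diameter) or three (as a circumcircle).
The farthest pair is (-6, 5)–(4, -4) with squared distance 181. The circle on this segment as diameter has centre (-1, 0.5) and r² = 181/4 = 45.25.
Check (-2, -3): distance² to centre = 13.25 ≤ 45.25, so it lies inside.
All remaining points lie in this disk, and no smaller disk contains both endpoints, so this is the minimum enclosing circle.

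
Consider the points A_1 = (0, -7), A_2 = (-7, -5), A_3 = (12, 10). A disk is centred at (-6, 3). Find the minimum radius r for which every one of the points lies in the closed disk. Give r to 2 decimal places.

19.31

The required radius is the distance from (-6, 3) to the farthest point.
Squared distances: 136, 65, 373.
Maximum is 373, attained at A_3.
r = √373 ≈ 19.31.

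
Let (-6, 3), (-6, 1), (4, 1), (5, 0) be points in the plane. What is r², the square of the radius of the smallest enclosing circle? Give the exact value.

32.5

A smallest enclosing disk is always determined by at most three of the input points on its boundary.
The farthest pair is (-6, 3)–(5, 0) with squared distance 130. The circle on this segment as diameter has centre (-0.5, 1.5) and r² = 130/4 = 32.5.
Check (-6, 1): distance² to centre = 30.5 ≤ 32.5, so it lies inside.
All remaining points lie in this disk, and no smaller disk contains both endpoints, so this is the minimum enclosing circle.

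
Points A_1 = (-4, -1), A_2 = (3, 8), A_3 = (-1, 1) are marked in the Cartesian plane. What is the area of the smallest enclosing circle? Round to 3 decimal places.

Side lengths²: A_1A_2² = 130, A_1A_3² = 13, A_2A_3² = 65.
Since A_1A_2² = 130 ≥ 65 + 13 = 78, the angle opposite A_1A_2 is not acute, so the smallest enclosing circle has A_1A_2 as diameter.
Centre = midpoint of A_1A_2 = (-0.5, 3.5), r² = 130/4 = 32.5.
Area = π·r² = π·32.5 ≈ 102.102.

102.102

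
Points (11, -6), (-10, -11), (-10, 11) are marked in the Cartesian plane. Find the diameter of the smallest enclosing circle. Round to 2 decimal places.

27.77

Call the three points A, B, C in the order given.
Side lengths²: AB² = 466, AC² = 730, BC² = 484.
Since AC² = 730 < 484 + 466 = 950, the triangle is acute, so the smallest enclosing circle is the circumcircle.
Circumcentre = (-32/21, 0), r² = 85045/441.
Diameter = 2r = 2√(85045/441) ≈ 27.77.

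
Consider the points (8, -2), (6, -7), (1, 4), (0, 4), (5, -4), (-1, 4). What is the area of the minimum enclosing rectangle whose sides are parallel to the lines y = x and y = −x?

63

In coordinates u = x + y, v = x − y the rectangle is axis-aligned; the map (x,y)→(u,v) scales areas by 2.
u-values: 6, -1, 5, 4, 1, 3; range = 6 − (-1) = 7.
v-values: 10, 13, -3, -4, 9, -5; range = 13 − (-5) = 18.
Area = (7 × 18) / 2 = 63.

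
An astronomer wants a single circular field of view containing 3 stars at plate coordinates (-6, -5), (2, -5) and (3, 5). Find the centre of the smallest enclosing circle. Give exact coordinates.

(-1.5, 0)

Call the three points A, B, C in the order given.
Side lengths²: AB² = 64, AC² = 181, BC² = 101.
Since AC² = 181 ≥ 101 + 64 = 165, the angle opposite AC is not acute, so the smallest enclosing circle has AC as diameter.
Centre = midpoint of AC = (-1.5, 0), r² = 181/4 = 45.25.
Centre = (-1.5, 0).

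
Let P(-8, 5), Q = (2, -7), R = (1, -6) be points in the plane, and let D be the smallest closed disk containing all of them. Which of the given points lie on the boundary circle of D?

Side lengths²: PQ² = 244, PR² = 202, QR² = 2.
Since PQ² = 244 ≥ 202 + 2 = 204, the angle opposite PQ is not acute, so the smallest enclosing circle has PQ as diameter.
Centre = midpoint of PQ = (-3, -1), r² = 244/4 = 61.
The points at distance exactly r from the centre are P, Q — 2 points.

P, Q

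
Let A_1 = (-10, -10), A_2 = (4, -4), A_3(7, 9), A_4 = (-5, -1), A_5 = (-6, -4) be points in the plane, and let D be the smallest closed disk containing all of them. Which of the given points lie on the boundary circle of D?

The farthest pair is A_1–A_3 with squared distance 650. The circle on this segment as diameter has centre (-1.5, -0.5) and r² = 650/4 = 162.5.
Check A_2: distance² to centre = 42.5 ≤ 162.5, so it lies inside.
All remaining points lie in this disk, and no smaller disk contains both endpoints, so this is the minimum enclosing circle.
The points at distance exactly r from the centre are A_1, A_3 — 2 points.

A_1, A_3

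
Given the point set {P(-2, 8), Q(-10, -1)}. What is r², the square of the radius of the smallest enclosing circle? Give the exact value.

36.25

The smallest circle enclosing two points has them as diameter endpoints.
Centre = midpoint = (-6, 3.5); r² = |PQ|²/4 = 145/4 = 36.25.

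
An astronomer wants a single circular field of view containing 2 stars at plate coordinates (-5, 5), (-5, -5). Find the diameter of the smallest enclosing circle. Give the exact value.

The smallest circle enclosing two points has them as diameter endpoints.
Centre = midpoint = (-5, 0); r² = |(-5, 5)−(-5, -5)|²/4 = 100/4 = 25.
Diameter = 2r = 2√25 = 10.

10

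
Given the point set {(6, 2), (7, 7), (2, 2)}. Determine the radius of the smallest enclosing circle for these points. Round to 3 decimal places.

3.536

Call the three points A, B, C in the order given.
Side lengths²: AB² = 26, AC² = 16, BC² = 50.
Since BC² = 50 ≥ 26 + 16 = 42, the angle opposite BC is not acute, so the smallest enclosing circle has BC as diameter.
Centre = midpoint of BC = (4.5, 4.5), r² = 50/4 = 12.5.
r = √(12.5) ≈ 3.536.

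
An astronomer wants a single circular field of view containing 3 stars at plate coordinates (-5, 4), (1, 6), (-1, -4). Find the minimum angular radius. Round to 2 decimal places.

5.15

Call the three points A, B, C in the order given.
Side lengths²: AB² = 40, AC² = 80, BC² = 104.
Since BC² = 104 < 80 + 40 = 120, the triangle is acute, so the smallest enclosing circle is the circumcircle.
Circumcentre = (-5/7, 8/7), r² = 1300/49.
r = √(1300/49) ≈ 5.15.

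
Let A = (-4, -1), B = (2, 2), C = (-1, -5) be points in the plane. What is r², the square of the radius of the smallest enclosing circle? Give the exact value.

3625/242

Side lengths²: AB² = 45, AC² = 25, BC² = 58.
Since BC² = 58 < 45 + 25 = 70, the triangle is acute, so the smallest enclosing circle is the circumcircle.
Circumcentre = (-3/22, -27/22), r² = 3625/242.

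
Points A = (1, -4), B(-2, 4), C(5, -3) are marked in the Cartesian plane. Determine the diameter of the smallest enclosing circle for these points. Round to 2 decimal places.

Side lengths²: AB² = 73, AC² = 17, BC² = 98.
Since BC² = 98 ≥ 73 + 17 = 90, the angle opposite BC is not acute, so the smallest enclosing circle has BC as diameter.
Centre = midpoint of BC = (1.5, 0.5), r² = 98/4 = 24.5.
Diameter = 2r = 2√(24.5) ≈ 9.90.

9.90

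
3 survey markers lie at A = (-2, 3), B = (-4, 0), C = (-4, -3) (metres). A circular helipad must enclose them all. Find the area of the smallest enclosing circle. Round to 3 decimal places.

Side lengths²: AB² = 13, AC² = 40, BC² = 9.
Since AC² = 40 ≥ 13 + 9 = 22, the angle opposite AC is not acute, so the smallest enclosing circle has AC as diameter.
Centre = midpoint of AC = (-3, 0), r² = 40/4 = 10.
Area = π·r² = π·10 ≈ 31.416.

31.416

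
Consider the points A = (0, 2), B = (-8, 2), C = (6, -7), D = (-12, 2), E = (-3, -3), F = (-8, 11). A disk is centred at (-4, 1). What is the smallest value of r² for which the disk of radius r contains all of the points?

164

The required radius is the distance from (-4, 1) to the farthest point.
Squared distances: 17, 17, 164, 65, 17, 116.
Maximum is 164, attained at C.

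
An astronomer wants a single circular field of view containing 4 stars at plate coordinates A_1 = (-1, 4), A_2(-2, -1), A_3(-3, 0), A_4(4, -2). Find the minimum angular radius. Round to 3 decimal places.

3.973

The minimum enclosing circle of a finite set is fixed by two of the points (as a diameter) or three (as a circumcircle).
The minimum enclosing circle is determined by three boundary points: A_1, A_3, A_4.
Their circumcentre is (0.9375, 0.53125) with r² = 15.7861328125.
The farthest remaining point A_2 is at distance² 10.9736328125 ≤ 15.7861328125.
r = √(15.7861328125) ≈ 3.973.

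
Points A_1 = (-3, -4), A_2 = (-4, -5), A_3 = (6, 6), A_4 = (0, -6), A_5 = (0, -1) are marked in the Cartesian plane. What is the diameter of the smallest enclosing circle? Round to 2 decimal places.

14.87

The minimum enclosing circle of a finite set is fixed by two of the points (as a diameter) or three (as a circumcircle).
The farthest pair is A_2–A_3 with squared distance 221. The circle on this segment as diameter has centre (1, 0.5) and r² = 221/4 = 55.25.
Check A_1: distance² to centre = 36.25 ≤ 55.25, so it lies inside.
All remaining points lie in this disk, and no smaller disk contains both endpoints, so this is the minimum enclosing circle.
Diameter = 2r = 2√(55.25) ≈ 14.87.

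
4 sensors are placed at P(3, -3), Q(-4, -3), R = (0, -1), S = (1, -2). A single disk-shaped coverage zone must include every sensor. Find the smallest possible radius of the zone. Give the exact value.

By Welzl's lemma the MEC is supported by two points (diametrically opposite) or three points (on a circumcircle).
The farthest pair is P–Q with squared distance 49. The circle on this segment as diameter has centre (-0.5, -3) and r² = 49/4 = 12.25.
Check R: distance² to centre = 4.25 ≤ 12.25, so it lies inside.
All remaining points lie in this disk, and no smaller disk contains both endpoints, so this is the minimum enclosing circle.
r = √(12.25) = 3.5.

3.5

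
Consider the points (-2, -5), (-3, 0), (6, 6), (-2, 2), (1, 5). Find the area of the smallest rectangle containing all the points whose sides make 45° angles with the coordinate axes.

In coordinates u = x + y, v = x − y the rectangle is axis-aligned; the map (x,y)→(u,v) scales areas by 2.
u-values: -7, -3, 12, 0, 6; range = 12 − (-7) = 19.
v-values: 3, -3, 0, -4, -4; range = 3 − (-4) = 7.
Area = (19 × 7) / 2 = 66.5.

66.5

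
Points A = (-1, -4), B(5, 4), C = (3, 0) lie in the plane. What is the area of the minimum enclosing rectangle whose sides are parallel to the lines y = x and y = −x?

14

In coordinates u = x + y, v = x − y the rectangle is axis-aligned; the map (x,y)→(u,v) scales areas by 2.
u-values: -5, 9, 3; range = 9 − (-5) = 14.
v-values: 3, 1, 3; range = 3 − 1 = 2.
Area = (14 × 2) / 2 = 14.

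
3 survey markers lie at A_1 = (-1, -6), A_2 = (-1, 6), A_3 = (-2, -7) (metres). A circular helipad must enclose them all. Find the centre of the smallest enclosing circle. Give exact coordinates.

Side lengths²: A_1A_2² = 144, A_1A_3² = 2, A_2A_3² = 170.
Since A_2A_3² = 170 ≥ 144 + 2 = 146, the angle opposite A_2A_3 is not acute, so the smallest enclosing circle has A_2A_3 as diameter.
Centre = midpoint of A_2A_3 = (-1.5, -0.5), r² = 170/4 = 42.5.
Centre = (-1.5, -0.5).

(-1.5, -0.5)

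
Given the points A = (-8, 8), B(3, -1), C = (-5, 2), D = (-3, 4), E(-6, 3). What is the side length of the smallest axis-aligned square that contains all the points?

The bounding box has width 11 and height 9.
An axis-aligned square enclosing the set must have side ≥ max(width, height).
So the minimum side is max(11, 9) = 11.

11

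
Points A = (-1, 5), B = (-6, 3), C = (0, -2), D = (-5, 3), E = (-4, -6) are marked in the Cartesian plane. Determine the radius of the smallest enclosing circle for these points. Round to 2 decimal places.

The farthest pair is A–E with squared distance 130. The circle on this segment as diameter has centre (-2.5, -0.5) and r² = 130/4 = 32.5.
Check B: distance² to centre = 24.5 ≤ 32.5, so it lies inside.
All remaining points lie in this disk, and no smaller disk contains both endpoints, so this is the minimum enclosing circle.
r = √(32.5) ≈ 5.70.

5.70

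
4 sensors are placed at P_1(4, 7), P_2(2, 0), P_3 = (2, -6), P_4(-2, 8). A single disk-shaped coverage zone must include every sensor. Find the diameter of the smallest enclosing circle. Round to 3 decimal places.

The farthest pair is P_3–P_4 with squared distance 212. The circle on this segment as diameter has centre (0, 1) and r² = 212/4 = 53.
Check P_1: distance² to centre = 52 ≤ 53, so it lies inside.
All remaining points lie in this disk, and no smaller disk contains both endpoints, so this is the minimum enclosing circle.
Diameter = 2r = 2√53 ≈ 14.560.

14.560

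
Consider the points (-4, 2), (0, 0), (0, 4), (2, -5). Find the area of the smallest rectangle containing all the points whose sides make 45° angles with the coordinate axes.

45.5

In coordinates u = x + y, v = x − y the rectangle is axis-aligned; the map (x,y)→(u,v) scales areas by 2.
u-values: -2, 0, 4, -3; range = 4 − (-3) = 7.
v-values: -6, 0, -4, 7; range = 7 − (-6) = 13.
Area = (7 × 13) / 2 = 45.5.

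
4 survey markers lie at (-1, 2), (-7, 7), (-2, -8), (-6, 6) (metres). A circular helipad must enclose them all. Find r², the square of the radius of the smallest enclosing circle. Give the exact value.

A smallest enclosing disk is always determined by at most three of the input points on its boundary.
The farthest pair is (-7, 7)–(-2, -8) with squared distance 250. The circle on this segment as diameter has centre (-4.5, -0.5) and r² = 250/4 = 62.5.
Check (-1, 2): distance² to centre = 18.5 ≤ 62.5, so it lies inside.
All remaining points lie in this disk, and no smaller disk contains both endpoints, so this is the minimum enclosing circle.

62.5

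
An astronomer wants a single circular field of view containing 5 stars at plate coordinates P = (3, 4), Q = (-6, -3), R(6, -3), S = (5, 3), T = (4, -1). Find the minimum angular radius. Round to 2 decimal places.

The minimum enclosing circle of a finite set is fixed by two of the points (as a diameter) or three (as a circumcircle).
The minimum enclosing circle is determined by three boundary points: Q, R, S.
Their circumcentre is (0, -11/12) with r² = 5809/144.
The farthest remaining point P is at distance² 4777/144 ≤ 5809/144.
r = √(5809/144) ≈ 6.35.

6.35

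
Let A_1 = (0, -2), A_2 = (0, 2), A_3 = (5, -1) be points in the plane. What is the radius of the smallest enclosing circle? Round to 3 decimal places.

2.973

Side lengths²: A_1A_2² = 16, A_1A_3² = 26, A_2A_3² = 34.
Since A_2A_3² = 34 < 26 + 16 = 42, the triangle is acute, so the smallest enclosing circle is the circumcircle.
Circumcentre = (2.2, 0), r² = 8.84.
r = √(8.84) ≈ 2.973.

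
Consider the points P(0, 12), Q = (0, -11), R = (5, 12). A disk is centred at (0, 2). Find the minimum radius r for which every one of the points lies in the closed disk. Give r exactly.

The required radius is the distance from (0, 2) to the farthest point.
Squared distances: 100, 169, 125.
Maximum is 169, attained at Q.
r = √169 = 13.

13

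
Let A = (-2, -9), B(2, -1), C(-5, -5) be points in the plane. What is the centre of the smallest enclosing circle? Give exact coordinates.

Side lengths²: AB² = 80, AC² = 25, BC² = 65.
Since AB² = 80 < 65 + 25 = 90, the triangle is acute, so the smallest enclosing circle is the circumcircle.
Circumcentre = (-0.5, -4.75), r² = 20.3125.
Centre = (-0.5, -4.75).

(-0.5, -4.75)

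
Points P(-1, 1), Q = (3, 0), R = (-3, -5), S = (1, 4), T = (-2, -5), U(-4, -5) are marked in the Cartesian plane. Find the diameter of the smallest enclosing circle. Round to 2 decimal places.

A smallest enclosing disk is always determined by at most three of the input points on its boundary.
The farthest pair is S–U with squared distance 106. The circle on this segment as diameter has centre (-1.5, -0.5) and r² = 106/4 = 26.5.
Check P: distance² to centre = 2.5 ≤ 26.5, so it lies inside.
All remaining points lie in this disk, and no smaller disk contains both endpoints, so this is the minimum enclosing circle.
Diameter = 2r = 2√(26.5) ≈ 10.30.

10.30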